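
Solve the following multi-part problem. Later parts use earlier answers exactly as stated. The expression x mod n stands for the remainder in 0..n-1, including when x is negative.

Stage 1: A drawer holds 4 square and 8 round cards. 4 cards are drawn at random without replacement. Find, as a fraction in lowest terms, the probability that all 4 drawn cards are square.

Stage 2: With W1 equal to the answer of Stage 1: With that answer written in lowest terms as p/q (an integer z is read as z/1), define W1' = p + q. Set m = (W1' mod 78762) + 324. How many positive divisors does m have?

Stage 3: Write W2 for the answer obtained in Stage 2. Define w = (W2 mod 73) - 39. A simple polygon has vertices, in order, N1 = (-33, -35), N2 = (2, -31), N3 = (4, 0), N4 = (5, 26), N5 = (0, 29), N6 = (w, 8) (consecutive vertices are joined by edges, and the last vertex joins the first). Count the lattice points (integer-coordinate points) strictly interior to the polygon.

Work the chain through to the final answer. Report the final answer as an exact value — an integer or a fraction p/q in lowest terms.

Stage 1: total draws C(12,4) = 495; favorable C(4,4) = 1; P = 1/495; answer 1/495
Stage 2: W1 = 1/495; threaded value p + q = 496; m = 820; 820 = 2^2 * 5 * 41; number of divisors = (2+1) * (1+1) * (1+1) = 12; answer 12
Stage 3: W2 = 12; w = -27; cross terms: (-33*-31 - 2*-35)=1093, (2*0 - 4*-31)=124, (4*26 - 5*0)=104, (5*29 - 0*26)=145, (0*8 - -27*29)=783, (-27*-35 - -33*8)=1209; twice the area = |3458| = 3458; area = 1729; boundary points = 1 + 1 + 1 + 1 + 3 + 1 = 8; strictly interior points = area - boundary/2 + 1 = 1726; answer 1726

1726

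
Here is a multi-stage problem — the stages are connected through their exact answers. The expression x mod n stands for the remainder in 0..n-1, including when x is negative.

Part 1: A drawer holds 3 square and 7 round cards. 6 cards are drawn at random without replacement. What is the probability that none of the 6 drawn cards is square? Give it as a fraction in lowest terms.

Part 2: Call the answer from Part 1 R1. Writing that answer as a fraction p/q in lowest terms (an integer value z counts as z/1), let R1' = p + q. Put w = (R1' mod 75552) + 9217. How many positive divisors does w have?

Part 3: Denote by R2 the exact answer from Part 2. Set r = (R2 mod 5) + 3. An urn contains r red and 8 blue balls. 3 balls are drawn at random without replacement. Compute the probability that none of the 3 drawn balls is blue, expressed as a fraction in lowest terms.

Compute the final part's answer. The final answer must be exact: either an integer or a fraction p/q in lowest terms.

5/91

Part 1: total draws C(10,6) = 210; favorable C(7,6) = 7; P = 1/30; answer 1/30
Part 2: R1 = 1/30; threaded value p + q = 31; w = 9248; 9248 = 2^5 * 17^2; number of divisors = (5+1) * (2+1) = 18; answer 18
Part 3: R2 = 18; r = 6; total draws C(14,3) = 364; favorable C(6,3) = 20; P = 5/91; answer 5/91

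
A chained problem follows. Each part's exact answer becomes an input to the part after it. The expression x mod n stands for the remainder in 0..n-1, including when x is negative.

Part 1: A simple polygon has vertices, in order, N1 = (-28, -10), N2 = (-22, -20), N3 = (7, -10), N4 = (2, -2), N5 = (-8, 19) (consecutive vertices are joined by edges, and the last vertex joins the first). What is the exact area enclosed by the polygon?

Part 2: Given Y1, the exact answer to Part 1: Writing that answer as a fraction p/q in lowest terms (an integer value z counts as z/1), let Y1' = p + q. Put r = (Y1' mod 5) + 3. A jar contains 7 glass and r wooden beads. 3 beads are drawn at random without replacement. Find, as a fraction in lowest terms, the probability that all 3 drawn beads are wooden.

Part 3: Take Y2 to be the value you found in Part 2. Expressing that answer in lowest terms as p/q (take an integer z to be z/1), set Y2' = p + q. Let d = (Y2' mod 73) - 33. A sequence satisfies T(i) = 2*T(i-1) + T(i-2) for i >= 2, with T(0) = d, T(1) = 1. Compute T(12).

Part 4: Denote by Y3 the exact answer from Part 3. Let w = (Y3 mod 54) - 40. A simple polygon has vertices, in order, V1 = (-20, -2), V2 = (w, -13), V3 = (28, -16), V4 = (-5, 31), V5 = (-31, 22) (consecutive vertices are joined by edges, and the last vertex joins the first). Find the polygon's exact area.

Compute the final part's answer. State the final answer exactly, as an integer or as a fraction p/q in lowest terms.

2933/2

Part 1: cross terms: (-28*-20 - -22*-10)=340, (-22*-10 - 7*-20)=360, (7*-2 - 2*-10)=6, (2*19 - -8*-2)=22, (-8*-10 - -28*19)=612; twice the area = |1340| = 1340; area = 670; answer 670
Part 2: Y1 = 670; threaded value p + q = 671; r = 4; total draws C(11,3) = 165; favorable C(4,3) = 4; P = 4/165; answer 4/165
Part 3: Y2 = 4/165; threaded value p + q = 169; d = -10; T(2) = 2*(1) + 1*(-10) = -8; iterating: T(2)=-8, T(3)=-15, T(4)=-38, T(5)=-91, T(6)=-220, T(7)=-531, T(8)=-1282, T(9)=-3095, T(10)=-7472, T(11)=-18039, T(12)=-43550; answer -43550
Part 4: Y3 = -43550; w = -12; cross terms: (-20*-13 - -12*-2)=236, (-12*-16 - 28*-13)=556, (28*31 - -5*-16)=788, (-5*22 - -31*31)=851, (-31*-2 - -20*22)=502; twice the area = |2933| = 2933; area = 2933/2; answer 2933/2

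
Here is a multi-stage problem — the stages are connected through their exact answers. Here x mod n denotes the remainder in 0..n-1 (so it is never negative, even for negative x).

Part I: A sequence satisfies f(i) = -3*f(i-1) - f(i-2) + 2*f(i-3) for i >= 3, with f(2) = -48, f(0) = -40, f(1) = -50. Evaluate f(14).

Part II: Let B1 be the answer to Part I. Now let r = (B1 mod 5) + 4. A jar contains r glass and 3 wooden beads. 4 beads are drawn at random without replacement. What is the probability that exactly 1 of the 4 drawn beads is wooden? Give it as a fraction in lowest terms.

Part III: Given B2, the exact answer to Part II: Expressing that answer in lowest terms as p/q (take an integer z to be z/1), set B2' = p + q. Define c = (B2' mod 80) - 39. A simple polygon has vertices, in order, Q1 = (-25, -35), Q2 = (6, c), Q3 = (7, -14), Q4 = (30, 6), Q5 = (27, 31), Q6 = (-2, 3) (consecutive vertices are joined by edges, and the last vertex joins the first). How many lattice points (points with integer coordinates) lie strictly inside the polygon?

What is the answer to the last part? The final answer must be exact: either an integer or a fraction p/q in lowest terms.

1396

Part I: f(3) = -3*(-48) - 1*(-50) + 2*(-40) = 114; iterating: f(3)=114, f(4)=-394, f(5)=972, f(6)=-2294, f(7)=5122, f(8)=-11128, f(9)=23674, f(10)=-49650, f(11)=103020, f(12)=-212062, f(13)=433866, f(14)=-883496; answer -883496
Part II: B1 = -883496; r = 8; total draws C(11,4) = 330; favorable C(3,1)*C(8,3) = 168; P = 28/55; answer 28/55
Part III: B2 = 28/55; threaded value p + q = 83; c = -36; cross terms: (-25*-36 - 6*-35)=1110, (6*-14 - 7*-36)=168, (7*6 - 30*-14)=462, (30*31 - 27*6)=768, (27*3 - -2*31)=143, (-2*-35 - -25*3)=145; twice the area = |2796| = 2796; area = 1398; boundary points = 1 + 1 + 1 + 1 + 1 + 1 = 6; strictly interior points = area - boundary/2 + 1 = 1396; answer 1396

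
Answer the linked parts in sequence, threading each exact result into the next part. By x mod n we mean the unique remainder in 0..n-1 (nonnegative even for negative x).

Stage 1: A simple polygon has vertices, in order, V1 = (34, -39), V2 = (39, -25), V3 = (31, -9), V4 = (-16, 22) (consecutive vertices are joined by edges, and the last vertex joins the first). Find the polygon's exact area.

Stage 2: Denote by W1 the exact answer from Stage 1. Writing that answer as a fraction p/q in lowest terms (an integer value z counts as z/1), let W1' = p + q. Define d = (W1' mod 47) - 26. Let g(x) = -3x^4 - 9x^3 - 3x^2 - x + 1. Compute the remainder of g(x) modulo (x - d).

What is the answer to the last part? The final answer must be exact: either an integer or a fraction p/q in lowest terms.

Stage 1: cross terms: (34*-25 - 39*-39)=671, (39*-9 - 31*-25)=424, (31*22 - -16*-9)=538, (-16*-39 - 34*22)=-124; twice the area = |1509| = 1509; area = 1509/2; answer 1509/2
Stage 2: W1 = 1509/2; threaded value p + q = 1511; d = -19; remainder = value at the root: -3*(-19)^4 - 9*(-19)^3 - 3*(-19)^2 - 1*(-19)^1 + 1 = (-390963) + (61731) + (-1083) + (19) + (1) = -330295; answer -330295

-330295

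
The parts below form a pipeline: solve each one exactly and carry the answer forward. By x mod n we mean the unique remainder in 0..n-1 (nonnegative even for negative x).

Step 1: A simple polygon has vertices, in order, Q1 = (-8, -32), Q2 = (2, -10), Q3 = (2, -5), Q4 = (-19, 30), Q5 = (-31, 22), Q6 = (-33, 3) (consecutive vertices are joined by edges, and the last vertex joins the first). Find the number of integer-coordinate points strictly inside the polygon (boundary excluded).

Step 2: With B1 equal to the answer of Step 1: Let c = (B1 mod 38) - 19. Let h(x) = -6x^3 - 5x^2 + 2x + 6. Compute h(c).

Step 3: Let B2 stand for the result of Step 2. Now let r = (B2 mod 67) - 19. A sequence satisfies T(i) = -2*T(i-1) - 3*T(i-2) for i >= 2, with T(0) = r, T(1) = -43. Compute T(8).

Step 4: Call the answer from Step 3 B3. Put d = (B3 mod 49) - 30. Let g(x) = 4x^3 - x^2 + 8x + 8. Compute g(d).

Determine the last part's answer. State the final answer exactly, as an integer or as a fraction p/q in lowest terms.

-63317

Step 1: cross terms: (-8*-10 - 2*-32)=144, (2*-5 - 2*-10)=10, (2*30 - -19*-5)=-35, (-19*22 - -31*30)=512, (-31*3 - -33*22)=633, (-33*-32 - -8*3)=1080; twice the area = |2344| = 2344; area = 1172; boundary points = 2 + 5 + 7 + 4 + 1 + 5 = 24; strictly interior points = area - boundary/2 + 1 = 1161; answer 1161
Step 2: B1 = 1161; c = 2; -6*(2)^3 - 5*(2)^2 + 2*(2)^1 + 6 = (-48) + (-20) + (4) + (6) = -58; answer -58
Step 3: B2 = -58; r = -10; T(2) = -2*(-43) - 3*(-10) = 116; iterating: T(2)=116, T(3)=-103, T(4)=-142, T(5)=593, T(6)=-760, T(7)=-259, T(8)=2798; answer 2798
Step 4: B3 = 2798; d = -25; 4*(-25)^3 - 1*(-25)^2 + 8*(-25)^1 + 8 = (-62500) + (-625) + (-200) + (8) = -63317; answer -63317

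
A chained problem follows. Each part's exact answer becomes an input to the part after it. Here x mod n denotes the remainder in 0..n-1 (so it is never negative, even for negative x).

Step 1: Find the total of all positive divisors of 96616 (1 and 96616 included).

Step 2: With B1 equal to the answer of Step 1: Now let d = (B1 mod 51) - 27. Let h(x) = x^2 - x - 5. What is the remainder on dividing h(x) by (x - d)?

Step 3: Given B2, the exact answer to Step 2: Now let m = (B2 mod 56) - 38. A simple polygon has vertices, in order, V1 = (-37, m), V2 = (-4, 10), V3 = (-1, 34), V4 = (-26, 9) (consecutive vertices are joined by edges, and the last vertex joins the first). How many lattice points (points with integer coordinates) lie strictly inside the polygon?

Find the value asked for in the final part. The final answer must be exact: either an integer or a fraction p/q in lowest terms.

348

Step 1: 96616 = 2^3 * 13 * 929; sigma = (1 + 2 + 4 + 8) * (1 + 13) * (1 + 929) = 15 * 14 * 930 = 195300; answer 195300
Step 2: B1 = 195300; d = -6; remainder = value at the root: 1*(-6)^2 - 1*(-6)^1 - 5 = (36) + (6) + (-5) = 37; answer 37
Step 3: B2 = 37; m = -1; cross terms: (-37*10 - -4*-1)=-374, (-4*34 - -1*10)=-126, (-1*9 - -26*34)=875, (-26*-1 - -37*9)=359; twice the area = |734| = 734; area = 367; boundary points = 11 + 3 + 25 + 1 = 40; strictly interior points = area - boundary/2 + 1 = 348; answer 348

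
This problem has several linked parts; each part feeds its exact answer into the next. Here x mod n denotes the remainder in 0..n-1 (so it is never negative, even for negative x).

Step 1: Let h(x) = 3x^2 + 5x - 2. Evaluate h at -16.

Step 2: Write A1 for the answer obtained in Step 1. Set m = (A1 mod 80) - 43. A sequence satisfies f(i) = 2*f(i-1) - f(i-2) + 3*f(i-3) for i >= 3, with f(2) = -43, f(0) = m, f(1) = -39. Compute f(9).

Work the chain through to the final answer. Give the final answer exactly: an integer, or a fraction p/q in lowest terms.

Step 1: 3*(-16)^2 + 5*(-16)^1 - 2 = (768) + (-80) + (-2) = 686; answer 686
Step 2: A1 = 686; m = 3; f(3) = 2*(-43) - 1*(-39) + 3*(3) = -38; iterating: f(3)=-38, f(4)=-150, f(5)=-391, f(6)=-746, f(7)=-1551, f(8)=-3529, f(9)=-7745; answer -7745

-7745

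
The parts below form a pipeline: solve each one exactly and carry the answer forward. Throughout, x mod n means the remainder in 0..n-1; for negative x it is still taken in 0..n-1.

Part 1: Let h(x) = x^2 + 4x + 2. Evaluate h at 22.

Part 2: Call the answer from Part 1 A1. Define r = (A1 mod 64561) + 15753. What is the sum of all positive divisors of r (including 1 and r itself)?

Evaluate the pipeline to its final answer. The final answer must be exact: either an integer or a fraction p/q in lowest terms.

16920

Part 1: 1*(22)^2 + 4*(22)^1 + 2 = (484) + (88) + (2) = 574; answer 574
Part 2: A1 = 574; r = 16327; 16327 = 29 * 563; sigma = (1 + 29) * (1 + 563) = 30 * 564 = 16920; answer 16920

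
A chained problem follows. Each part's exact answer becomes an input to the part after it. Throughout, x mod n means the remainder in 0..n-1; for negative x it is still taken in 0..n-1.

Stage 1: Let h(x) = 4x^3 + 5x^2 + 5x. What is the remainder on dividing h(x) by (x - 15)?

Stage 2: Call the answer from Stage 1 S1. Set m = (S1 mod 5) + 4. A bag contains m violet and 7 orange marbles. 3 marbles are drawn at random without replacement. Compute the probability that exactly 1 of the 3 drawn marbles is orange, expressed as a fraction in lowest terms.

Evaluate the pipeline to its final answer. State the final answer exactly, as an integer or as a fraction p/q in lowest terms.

Stage 1: remainder = value at the root: 4*(15)^3 + 5*(15)^2 + 5*(15)^1 = (13500) + (1125) + (75) = 14700; answer 14700
Stage 2: S1 = 14700; m = 4; total draws C(11,3) = 165; favorable C(7,1)*C(4,2) = 42; P = 14/55; answer 14/55

14/55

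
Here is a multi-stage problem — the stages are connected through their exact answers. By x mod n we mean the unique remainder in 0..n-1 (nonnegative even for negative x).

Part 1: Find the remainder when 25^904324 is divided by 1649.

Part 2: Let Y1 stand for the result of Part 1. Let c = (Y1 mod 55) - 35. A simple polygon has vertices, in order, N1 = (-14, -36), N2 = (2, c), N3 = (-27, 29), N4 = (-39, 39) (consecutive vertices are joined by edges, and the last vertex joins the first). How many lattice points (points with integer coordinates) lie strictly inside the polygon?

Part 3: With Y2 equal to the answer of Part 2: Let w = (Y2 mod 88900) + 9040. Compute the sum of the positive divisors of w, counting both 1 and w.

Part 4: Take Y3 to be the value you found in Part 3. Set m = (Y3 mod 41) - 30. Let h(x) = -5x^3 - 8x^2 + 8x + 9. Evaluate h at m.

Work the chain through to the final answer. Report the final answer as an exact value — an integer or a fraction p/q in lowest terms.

-5711

Part 1: squarings mod 1649: 25^1=25, 25^2=625, 25^4=1461, 25^8=715, 25^16=35, 25^32=1225, 25^64=35, 25^128=1225, 25^256=35, 25^512=1225, 25^1024=35, 25^2048=1225, 25^4096=35, 25^8192=1225, 25^16384=35, 25^32768=1225, 25^65536=35, 25^131072=1225, 25^262144=35, 25^524288=1225; 25^904324 = 25^4 * 25^128 * 25^1024 * 25^2048 * 25^16384 * 25^32768 * 25^65536 * 25^262144 * 25^524288 = 1461 (mod 1649); answer 1461
Part 2: Y1 = 1461; c = -4; cross terms: (-14*-4 - 2*-36)=128, (2*29 - -27*-4)=-50, (-27*39 - -39*29)=78, (-39*-36 - -14*39)=1950; twice the area = |2106| = 2106; area = 1053; boundary points = 16 + 1 + 2 + 25 = 44; strictly interior points = area - boundary/2 + 1 = 1032; answer 1032
Part 3: Y2 = 1032; w = 10072; 10072 = 2^3 * 1259; sigma = (1 + 2 + 4 + 8) * (1 + 1259) = 15 * 1260 = 18900; answer 18900
Part 4: Y3 = 18900; m = 10; -5*(10)^3 - 8*(10)^2 + 8*(10)^1 + 9 = (-5000) + (-800) + (80) + (9) = -5711; answer -5711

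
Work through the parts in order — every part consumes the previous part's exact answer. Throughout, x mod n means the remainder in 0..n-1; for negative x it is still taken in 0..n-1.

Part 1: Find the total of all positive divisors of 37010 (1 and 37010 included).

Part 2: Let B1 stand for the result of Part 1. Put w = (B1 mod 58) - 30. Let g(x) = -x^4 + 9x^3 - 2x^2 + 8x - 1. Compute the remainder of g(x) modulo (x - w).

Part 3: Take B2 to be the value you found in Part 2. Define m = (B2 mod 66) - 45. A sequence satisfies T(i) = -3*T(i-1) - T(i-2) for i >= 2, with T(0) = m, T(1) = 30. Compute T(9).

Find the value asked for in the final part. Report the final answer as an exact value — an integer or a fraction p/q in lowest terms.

75546

Part 1: 37010 = 2 * 5 * 3701; sigma = (1 + 2) * (1 + 5) * (1 + 3701) = 3 * 6 * 3702 = 66636; answer 66636
Part 2: B1 = 66636; w = 22; remainder = value at the root: -1*(22)^4 + 9*(22)^3 - 2*(22)^2 + 8*(22)^1 - 1 = (-234256) + (95832) + (-968) + (176) + (-1) = -139217; answer -139217
Part 3: B2 = -139217; m = -2; T(2) = -3*(30) - 1*(-2) = -88; iterating: T(2)=-88, T(3)=234, T(4)=-614, T(5)=1608, T(6)=-4210, T(7)=11022, T(8)=-28856, T(9)=75546; answer 75546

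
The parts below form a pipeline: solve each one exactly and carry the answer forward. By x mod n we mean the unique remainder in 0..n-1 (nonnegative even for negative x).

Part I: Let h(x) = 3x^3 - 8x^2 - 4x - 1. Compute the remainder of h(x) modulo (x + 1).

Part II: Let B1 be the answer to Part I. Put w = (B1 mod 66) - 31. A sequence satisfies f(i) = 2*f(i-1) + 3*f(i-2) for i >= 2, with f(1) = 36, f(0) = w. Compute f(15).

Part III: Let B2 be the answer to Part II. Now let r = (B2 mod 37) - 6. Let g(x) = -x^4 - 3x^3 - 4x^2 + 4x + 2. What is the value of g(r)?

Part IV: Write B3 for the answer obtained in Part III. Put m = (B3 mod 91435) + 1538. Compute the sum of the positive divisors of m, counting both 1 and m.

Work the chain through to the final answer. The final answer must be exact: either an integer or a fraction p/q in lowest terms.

Part I: remainder = value at the root: 3*(-1)^3 - 8*(-1)^2 - 4*(-1)^1 - 1 = (-3) + (-8) + (4) + (-1) = -8; answer -8
Part II: B1 = -8; w = 27; f(2) = 2*(36) + 3*(27) = 153; iterating: f(2)=153, f(3)=414, f(4)=1287, f(5)=3816, f(6)=11493, f(7)=34434, f(8)=103347, f(9)=309996, f(10)=930033, f(11)=2790054, f(12)=8370207, f(13)=25110576, f(14)=75331773, f(15)=225995274; answer 225995274
Part III: B2 = 225995274; r = 8; -1*(8)^4 - 3*(8)^3 - 4*(8)^2 + 4*(8)^1 + 2 = (-4096) + (-1536) + (-256) + (32) + (2) = -5854; answer -5854
Part IV: B3 = -5854; m = 87119; 87119 is prime, so its only divisors are 1 and 87119; sigma = 1 + 87119 = 87120; answer 87120

87120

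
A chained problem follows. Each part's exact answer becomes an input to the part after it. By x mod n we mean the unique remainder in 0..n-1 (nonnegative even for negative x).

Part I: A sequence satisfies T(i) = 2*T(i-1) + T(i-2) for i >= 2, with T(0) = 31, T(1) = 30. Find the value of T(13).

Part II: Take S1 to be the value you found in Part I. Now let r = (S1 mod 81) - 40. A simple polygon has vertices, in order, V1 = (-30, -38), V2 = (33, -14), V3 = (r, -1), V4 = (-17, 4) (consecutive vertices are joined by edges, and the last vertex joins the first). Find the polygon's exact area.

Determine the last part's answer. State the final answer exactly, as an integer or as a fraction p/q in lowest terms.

Part I: T(2) = 2*(30) + 1*(31) = 91; iterating: T(2)=91, T(3)=212, T(4)=515, T(5)=1242, T(6)=2999, T(7)=7240, T(8)=17479, T(9)=42198, T(10)=101875, T(11)=245948, T(12)=593771, T(13)=1433490; answer 1433490
Part II: S1 = 1433490; r = -7; cross terms: (-30*-14 - 33*-38)=1674, (33*-1 - -7*-14)=-131, (-7*4 - -17*-1)=-45, (-17*-38 - -30*4)=766; twice the area = |2264| = 2264; area = 1132; answer 1132

1132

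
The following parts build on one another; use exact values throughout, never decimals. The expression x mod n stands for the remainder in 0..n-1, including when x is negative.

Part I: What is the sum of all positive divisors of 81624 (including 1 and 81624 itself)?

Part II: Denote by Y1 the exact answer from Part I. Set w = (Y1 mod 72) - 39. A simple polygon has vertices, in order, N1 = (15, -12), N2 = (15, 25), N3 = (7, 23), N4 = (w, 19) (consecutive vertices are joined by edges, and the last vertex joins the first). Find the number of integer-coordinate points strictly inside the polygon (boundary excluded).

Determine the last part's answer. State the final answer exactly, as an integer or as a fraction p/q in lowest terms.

949

Part I: 81624 = 2^3 * 3 * 19 * 179; sigma = (1 + 2 + 4 + 8) * (1 + 3) * (1 + 19) * (1 + 179) = 15 * 4 * 20 * 180 = 216000; answer 216000
Part II: Y1 = 216000; w = -39; cross terms: (15*25 - 15*-12)=555, (15*23 - 7*25)=170, (7*19 - -39*23)=1030, (-39*-12 - 15*19)=183; twice the area = |1938| = 1938; area = 969; boundary points = 37 + 2 + 2 + 1 = 42; strictly interior points = area - boundary/2 + 1 = 949; answer 949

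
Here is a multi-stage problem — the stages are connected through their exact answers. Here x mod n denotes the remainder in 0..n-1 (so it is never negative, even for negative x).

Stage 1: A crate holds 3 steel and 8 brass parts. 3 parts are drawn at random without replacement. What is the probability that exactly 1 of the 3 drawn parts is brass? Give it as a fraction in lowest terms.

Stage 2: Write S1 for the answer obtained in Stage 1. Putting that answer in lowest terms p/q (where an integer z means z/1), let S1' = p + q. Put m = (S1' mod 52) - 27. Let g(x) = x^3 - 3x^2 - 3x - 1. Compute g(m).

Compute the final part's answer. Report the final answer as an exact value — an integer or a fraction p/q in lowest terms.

-4817

Stage 1: total draws C(11,3) = 165; favorable C(8,1)*C(3,2) = 24; P = 8/55; answer 8/55
Stage 2: S1 = 8/55; threaded value p + q = 63; m = -16; 1*(-16)^3 - 3*(-16)^2 - 3*(-16)^1 - 1 = (-4096) + (-768) + (48) + (-1) = -4817; answer -4817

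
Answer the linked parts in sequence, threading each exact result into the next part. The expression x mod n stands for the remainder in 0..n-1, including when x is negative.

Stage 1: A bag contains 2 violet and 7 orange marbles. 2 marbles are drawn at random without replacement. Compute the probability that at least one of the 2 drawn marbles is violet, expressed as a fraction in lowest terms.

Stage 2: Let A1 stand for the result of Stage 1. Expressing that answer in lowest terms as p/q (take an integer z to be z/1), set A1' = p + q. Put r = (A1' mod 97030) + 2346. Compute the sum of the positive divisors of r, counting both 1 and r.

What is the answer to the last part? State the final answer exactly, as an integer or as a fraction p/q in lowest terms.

Stage 1: total draws C(9,2) = 36; complement C(7,2) = 21; favorable 36 - 21 = 15; P = 5/12; answer 5/12
Stage 2: A1 = 5/12; threaded value p + q = 17; r = 2363; 2363 = 17 * 139; sigma = (1 + 17) * (1 + 139) = 18 * 140 = 2520; answer 2520

2520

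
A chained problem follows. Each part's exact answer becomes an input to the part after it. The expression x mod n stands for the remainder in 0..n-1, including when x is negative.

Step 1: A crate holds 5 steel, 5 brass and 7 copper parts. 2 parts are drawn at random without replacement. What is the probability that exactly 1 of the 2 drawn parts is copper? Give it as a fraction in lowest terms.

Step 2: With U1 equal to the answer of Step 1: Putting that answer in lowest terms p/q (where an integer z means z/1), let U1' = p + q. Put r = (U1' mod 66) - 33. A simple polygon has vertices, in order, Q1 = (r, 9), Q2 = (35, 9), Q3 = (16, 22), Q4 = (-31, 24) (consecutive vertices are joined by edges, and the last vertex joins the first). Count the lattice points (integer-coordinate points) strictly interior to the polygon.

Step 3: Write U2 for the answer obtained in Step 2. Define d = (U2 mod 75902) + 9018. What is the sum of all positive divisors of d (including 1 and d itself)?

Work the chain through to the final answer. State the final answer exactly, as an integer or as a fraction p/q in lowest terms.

Step 1: total draws C(17,2) = 136; favorable C(7,1)*C(10,1) = 70; P = 35/68; answer 35/68
Step 2: U1 = 35/68; threaded value p + q = 103; r = 4; cross terms: (4*9 - 35*9)=-279, (35*22 - 16*9)=626, (16*24 - -31*22)=1066, (-31*9 - 4*24)=-375; twice the area = |1038| = 1038; area = 519; boundary points = 31 + 1 + 1 + 5 = 38; strictly interior points = area - boundary/2 + 1 = 501; answer 501
Step 3: U2 = 501; d = 9519; 9519 = 3 * 19 * 167; sigma = (1 + 3) * (1 + 19) * (1 + 167) = 4 * 20 * 168 = 13440; answer 13440

13440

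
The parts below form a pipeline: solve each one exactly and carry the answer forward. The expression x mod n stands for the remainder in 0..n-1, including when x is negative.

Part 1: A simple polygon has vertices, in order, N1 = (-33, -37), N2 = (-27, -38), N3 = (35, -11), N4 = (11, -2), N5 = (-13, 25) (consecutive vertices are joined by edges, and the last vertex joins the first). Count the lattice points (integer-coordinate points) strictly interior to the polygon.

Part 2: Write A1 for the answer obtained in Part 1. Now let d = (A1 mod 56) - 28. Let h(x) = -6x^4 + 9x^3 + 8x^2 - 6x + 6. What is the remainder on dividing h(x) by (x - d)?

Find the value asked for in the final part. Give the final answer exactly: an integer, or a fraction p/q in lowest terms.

-2110314

Part 1: cross terms: (-33*-38 - -27*-37)=255, (-27*-11 - 35*-38)=1627, (35*-2 - 11*-11)=51, (11*25 - -13*-2)=249, (-13*-37 - -33*25)=1306; twice the area = |3488| = 3488; area = 1744; boundary points = 1 + 1 + 3 + 3 + 2 = 10; strictly interior points = area - boundary/2 + 1 = 1740; answer 1740
Part 2: A1 = 1740; d = -24; remainder = value at the root: -6*(-24)^4 + 9*(-24)^3 + 8*(-24)^2 - 6*(-24)^1 + 6 = (-1990656) + (-124416) + (4608) + (144) + (6) = -2110314; answer -2110314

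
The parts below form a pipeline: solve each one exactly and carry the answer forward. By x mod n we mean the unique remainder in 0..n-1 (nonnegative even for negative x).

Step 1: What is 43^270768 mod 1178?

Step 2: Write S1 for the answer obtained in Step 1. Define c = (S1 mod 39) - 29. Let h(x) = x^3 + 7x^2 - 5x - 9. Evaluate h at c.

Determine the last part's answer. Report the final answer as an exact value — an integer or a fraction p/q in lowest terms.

-7159

Step 1: squarings mod 1178: 43^1=43, 43^2=671, 43^4=245, 43^8=1125, 43^16=453, 43^32=237, 43^64=803, 43^128=443, 43^256=701, 43^512=175, 43^1024=1175, 43^2048=9, 43^4096=81, 43^8192=671, 43^16384=245, 43^32768=1125, 43^65536=453, 43^131072=237, 43^262144=803; 43^270768 = 43^16 * 43^32 * 43^128 * 43^256 * 43^8192 * 43^262144 = 163 (mod 1178); answer 163
Step 2: S1 = 163; c = -22; 1*(-22)^3 + 7*(-22)^2 - 5*(-22)^1 - 9 = (-10648) + (3388) + (110) + (-9) = -7159; answer -7159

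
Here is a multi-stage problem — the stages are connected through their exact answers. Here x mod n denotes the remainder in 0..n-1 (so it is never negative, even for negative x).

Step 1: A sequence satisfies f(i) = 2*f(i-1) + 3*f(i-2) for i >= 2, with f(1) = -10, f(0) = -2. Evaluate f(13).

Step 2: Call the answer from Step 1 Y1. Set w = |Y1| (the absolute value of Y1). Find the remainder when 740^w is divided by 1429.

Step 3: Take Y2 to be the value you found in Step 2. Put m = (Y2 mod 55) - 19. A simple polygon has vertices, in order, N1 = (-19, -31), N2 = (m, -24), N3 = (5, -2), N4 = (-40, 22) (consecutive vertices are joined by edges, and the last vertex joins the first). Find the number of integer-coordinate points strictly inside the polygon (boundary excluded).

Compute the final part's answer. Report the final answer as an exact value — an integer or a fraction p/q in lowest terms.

1246

Step 1: f(2) = 2*(-10) + 3*(-2) = -26; iterating: f(2)=-26, f(3)=-82, f(4)=-242, f(5)=-730, f(6)=-2186, f(7)=-6562, f(8)=-19682, f(9)=-59050, f(10)=-177146, f(11)=-531442, f(12)=-1594322, f(13)=-4782970; answer -4782970
Step 2: Y1 = -4782970; w = 4782970; squarings mod 1429: 740^1=740, 740^2=293, 740^4=109, 740^8=449, 740^16=112, 740^32=1112, 740^64=459, 740^128=618, 740^256=381, 740^512=832, 740^1024=588, 740^2048=1355, 740^4096=1189, 740^8192=440, 740^16384=685, 740^32768=513, 740^65536=233, 740^131072=1416, 740^262144=169, 740^524288=1410, 740^1048576=361, 740^2097152=282, 740^4194304=929; 740^4782970 = 740^2 * 740^8 * 740^16 * 740^32 * 740^64 * 740^256 * 740^512 * 740^2048 * 740^4096 * 740^8192 * 740^16384 * 740^32768 * 740^524288 * 740^4194304 = 1292 (mod 1429); answer 1292
Step 3: Y2 = 1292; m = 8; cross terms: (-19*-24 - 8*-31)=704, (8*-2 - 5*-24)=104, (5*22 - -40*-2)=30, (-40*-31 - -19*22)=1658; twice the area = |2496| = 2496; area = 1248; boundary points = 1 + 1 + 3 + 1 = 6; strictly interior points = area - boundary/2 + 1 = 1246; answer 1246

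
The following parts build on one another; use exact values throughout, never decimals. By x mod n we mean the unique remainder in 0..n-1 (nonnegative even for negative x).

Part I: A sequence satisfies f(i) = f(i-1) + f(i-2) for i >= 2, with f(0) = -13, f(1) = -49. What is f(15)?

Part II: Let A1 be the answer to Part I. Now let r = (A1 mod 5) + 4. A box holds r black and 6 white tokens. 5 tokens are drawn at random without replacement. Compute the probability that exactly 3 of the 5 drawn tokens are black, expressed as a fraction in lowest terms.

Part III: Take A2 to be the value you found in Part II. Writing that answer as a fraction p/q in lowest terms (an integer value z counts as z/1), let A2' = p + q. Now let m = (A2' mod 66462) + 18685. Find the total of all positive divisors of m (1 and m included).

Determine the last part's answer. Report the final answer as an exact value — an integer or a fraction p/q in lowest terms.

47280

Part I: f(2) = 1*(-49) + 1*(-13) = -62; iterating: f(2)=-62, f(3)=-111, f(4)=-173, f(5)=-284, f(6)=-457, f(7)=-741, f(8)=-1198, f(9)=-1939, f(10)=-3137, f(11)=-5076, f(12)=-8213, f(13)=-13289, f(14)=-21502, f(15)=-34791; answer -34791
Part II: A1 = -34791; r = 8; total draws C(14,5) = 2002; favorable C(8,3)*C(6,2) = 840; P = 60/143; answer 60/143
Part III: A2 = 60/143; threaded value p + q = 203; m = 18888; 18888 = 2^3 * 3 * 787; sigma = (1 + 2 + 4 + 8) * (1 + 3) * (1 + 787) = 15 * 4 * 788 = 47280; answer 47280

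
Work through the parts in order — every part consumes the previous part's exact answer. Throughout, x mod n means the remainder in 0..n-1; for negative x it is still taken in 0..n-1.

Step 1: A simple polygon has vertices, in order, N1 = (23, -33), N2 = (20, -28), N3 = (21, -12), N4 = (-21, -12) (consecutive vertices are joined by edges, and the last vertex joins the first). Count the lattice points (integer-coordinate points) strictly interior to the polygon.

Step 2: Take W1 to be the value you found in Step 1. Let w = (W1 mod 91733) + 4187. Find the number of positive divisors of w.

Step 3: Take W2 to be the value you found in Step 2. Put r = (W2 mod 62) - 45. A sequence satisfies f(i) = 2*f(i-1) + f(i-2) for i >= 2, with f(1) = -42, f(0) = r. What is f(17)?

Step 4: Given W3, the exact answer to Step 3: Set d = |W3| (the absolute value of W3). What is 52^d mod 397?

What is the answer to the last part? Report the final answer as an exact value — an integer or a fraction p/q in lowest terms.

Step 1: cross terms: (23*-28 - 20*-33)=16, (20*-12 - 21*-28)=348, (21*-12 - -21*-12)=-504, (-21*-33 - 23*-12)=969; twice the area = |829| = 829; area = 829/2; boundary points = 1 + 1 + 42 + 1 = 45; strictly interior points = area - boundary/2 + 1 = 393; answer 393
Step 2: W1 = 393; w = 4580; 4580 = 2^2 * 5 * 229; number of divisors = (2+1) * (1+1) * (1+1) = 12; answer 12
Step 3: W2 = 12; r = -33; f(2) = 2*(-42) + 1*(-33) = -117; iterating: f(2)=-117, f(3)=-276, f(4)=-669, f(5)=-1614, f(6)=-3897, f(7)=-9408, f(8)=-22713, f(9)=-54834, f(10)=-132381, f(11)=-319596, f(12)=-771573, f(13)=-1862742, f(14)=-4497057, f(15)=-10856856, f(16)=-26210769, f(17)=-63278394; answer -63278394
Step 4: W3 = -63278394; d = 63278394; squarings mod 397: 52^1=52, 52^2=322, 52^4=67, 52^8=122, 52^16=195, 52^32=310, 52^64=26, 52^128=279, 52^256=29, 52^512=47, 52^1024=224, 52^2048=154, 52^4096=293, 52^8192=97, 52^16384=278, 52^32768=266, 52^65536=90, 52^131072=160, 52^262144=192, 52^524288=340, 52^1048576=73, 52^2097152=168, 52^4194304=37, 52^8388608=178, 52^16777216=321, 52^33554432=218; 52^63278394 = 52^2 * 52^8 * 52^16 * 52^32 * 52^256 * 52^1024 * 52^2048 * 52^32768 * 52^65536 * 52^262144 * 52^4194304 * 52^8388608 * 52^16777216 * 52^33554432 = 83 (mod 397); answer 83

83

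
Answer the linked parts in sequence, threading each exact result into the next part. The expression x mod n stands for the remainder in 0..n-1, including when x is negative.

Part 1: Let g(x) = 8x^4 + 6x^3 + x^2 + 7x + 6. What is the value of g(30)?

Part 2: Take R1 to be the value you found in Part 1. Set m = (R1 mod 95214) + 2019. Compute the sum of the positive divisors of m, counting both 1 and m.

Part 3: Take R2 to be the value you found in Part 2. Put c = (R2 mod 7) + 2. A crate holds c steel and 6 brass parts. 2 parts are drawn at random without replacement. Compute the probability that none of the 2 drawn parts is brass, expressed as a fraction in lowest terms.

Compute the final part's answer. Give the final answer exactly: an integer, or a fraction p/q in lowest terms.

1/28

Part 1: 8*(30)^4 + 6*(30)^3 + 1*(30)^2 + 7*(30)^1 + 6 = (6480000) + (162000) + (900) + (210) + (6) = 6643116; answer 6643116
Part 2: R1 = 6643116; m = 75369; 75369 = 3 * 7 * 37 * 97; sigma = (1 + 3) * (1 + 7) * (1 + 37) * (1 + 97) = 4 * 8 * 38 * 98 = 119168; answer 119168
Part 3: R2 = 119168; c = 2; total draws C(8,2) = 28; favorable C(2,2) = 1; P = 1/28; answer 1/28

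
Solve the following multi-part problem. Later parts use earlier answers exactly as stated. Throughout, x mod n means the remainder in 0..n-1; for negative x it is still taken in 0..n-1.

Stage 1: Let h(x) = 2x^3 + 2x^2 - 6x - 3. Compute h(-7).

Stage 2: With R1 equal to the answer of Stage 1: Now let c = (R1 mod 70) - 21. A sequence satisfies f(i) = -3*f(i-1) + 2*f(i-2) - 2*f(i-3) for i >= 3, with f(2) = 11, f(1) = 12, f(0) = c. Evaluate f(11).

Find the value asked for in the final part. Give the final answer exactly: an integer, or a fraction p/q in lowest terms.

277589

Stage 1: 2*(-7)^3 + 2*(-7)^2 - 6*(-7)^1 - 3 = (-686) + (98) + (42) + (-3) = -549; answer -549
Stage 2: R1 = -549; c = -10; f(3) = -3*(11) + 2*(12) - 2*(-10) = 11; iterating: f(3)=11, f(4)=-35, f(5)=105, f(6)=-407, f(7)=1501, f(8)=-5527, f(9)=20397, f(10)=-75247, f(11)=277589; answer 277589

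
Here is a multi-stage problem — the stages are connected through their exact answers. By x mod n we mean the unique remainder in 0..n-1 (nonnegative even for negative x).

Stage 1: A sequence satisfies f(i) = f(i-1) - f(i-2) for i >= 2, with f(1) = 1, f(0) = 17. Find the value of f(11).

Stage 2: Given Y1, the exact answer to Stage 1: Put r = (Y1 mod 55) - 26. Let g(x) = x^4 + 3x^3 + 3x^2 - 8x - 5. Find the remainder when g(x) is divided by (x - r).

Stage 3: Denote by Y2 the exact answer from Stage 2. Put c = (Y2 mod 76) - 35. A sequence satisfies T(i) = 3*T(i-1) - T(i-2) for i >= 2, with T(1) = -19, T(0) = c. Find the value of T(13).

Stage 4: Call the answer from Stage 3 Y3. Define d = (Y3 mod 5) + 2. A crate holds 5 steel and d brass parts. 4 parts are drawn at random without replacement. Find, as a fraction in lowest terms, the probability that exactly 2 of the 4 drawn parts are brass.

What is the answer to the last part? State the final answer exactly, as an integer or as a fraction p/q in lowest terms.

5/11

Stage 1: f(2) = 1*(1) - 1*(17) = -16; iterating: f(2)=-16, f(3)=-17, f(4)=-1, f(5)=16, f(6)=17, f(7)=1, f(8)=-16, f(9)=-17, f(10)=-1, f(11)=16; answer 16
Stage 2: Y1 = 16; r = -10; remainder = value at the root: 1*(-10)^4 + 3*(-10)^3 + 3*(-10)^2 - 8*(-10)^1 - 5 = (10000) + (-3000) + (300) + (80) + (-5) = 7375; answer 7375
Stage 3: Y2 = 7375; c = -32; T(2) = 3*(-19) - 1*(-32) = -25; iterating: T(2)=-25, T(3)=-56, T(4)=-143, T(5)=-373, T(6)=-976, T(7)=-2555, T(8)=-6689, T(9)=-17512, T(10)=-45847, T(11)=-120029, T(12)=-314240, T(13)=-822691; answer -822691
Stage 4: Y3 = -822691; d = 6; total draws C(11,4) = 330; favorable C(6,2)*C(5,2) = 150; P = 5/11; answer 5/11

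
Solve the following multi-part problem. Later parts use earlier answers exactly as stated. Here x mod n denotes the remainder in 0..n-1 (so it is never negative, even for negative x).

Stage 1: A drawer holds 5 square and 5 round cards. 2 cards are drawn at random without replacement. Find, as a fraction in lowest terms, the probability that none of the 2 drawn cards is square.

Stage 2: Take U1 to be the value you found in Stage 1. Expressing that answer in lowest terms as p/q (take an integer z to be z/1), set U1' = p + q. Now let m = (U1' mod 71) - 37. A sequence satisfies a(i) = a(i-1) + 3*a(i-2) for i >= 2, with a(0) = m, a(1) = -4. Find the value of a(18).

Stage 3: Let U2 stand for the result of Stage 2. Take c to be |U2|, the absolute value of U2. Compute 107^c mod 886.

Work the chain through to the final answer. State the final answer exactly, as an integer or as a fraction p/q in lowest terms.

Stage 1: total draws C(10,2) = 45; favorable C(5,2) = 10; P = 2/9; answer 2/9
Stage 2: U1 = 2/9; threaded value p + q = 11; m = -26; a(2) = 1*(-4) + 3*(-26) = -82; iterating: a(2)=-82, a(3)=-94, a(4)=-340, a(5)=-622, a(6)=-1642, a(7)=-3508, a(8)=-8434, a(9)=-18958, a(10)=-44260, a(11)=-101134, a(12)=-233914, a(13)=-537316, a(14)=-1239058, a(15)=-2851006, a(16)=-6568180, a(17)=-15121198, a(18)=-34825738; answer -34825738
Stage 3: U2 = -34825738; c = 34825738; squarings mod 886: 107^1=107, 107^2=817, 107^4=331, 107^8=583, 107^16=551, 107^32=589, 107^64=495, 107^128=489, 107^256=787, 107^512=55, 107^1024=367, 107^2048=17, 107^4096=289, 107^8192=237, 107^16384=351, 107^32768=47, 107^65536=437, 107^131072=479, 107^262144=853, 107^524288=203, 107^1048576=453, 107^2097152=543, 107^4194304=697, 107^8388608=281, 107^16777216=107, 107^33554432=817; 107^34825738 = 107^2 * 107^8 * 107^512 * 107^1024 * 107^8192 * 107^16384 * 107^65536 * 107^131072 * 107^1048576 * 107^33554432 = 625 (mod 886); answer 625

625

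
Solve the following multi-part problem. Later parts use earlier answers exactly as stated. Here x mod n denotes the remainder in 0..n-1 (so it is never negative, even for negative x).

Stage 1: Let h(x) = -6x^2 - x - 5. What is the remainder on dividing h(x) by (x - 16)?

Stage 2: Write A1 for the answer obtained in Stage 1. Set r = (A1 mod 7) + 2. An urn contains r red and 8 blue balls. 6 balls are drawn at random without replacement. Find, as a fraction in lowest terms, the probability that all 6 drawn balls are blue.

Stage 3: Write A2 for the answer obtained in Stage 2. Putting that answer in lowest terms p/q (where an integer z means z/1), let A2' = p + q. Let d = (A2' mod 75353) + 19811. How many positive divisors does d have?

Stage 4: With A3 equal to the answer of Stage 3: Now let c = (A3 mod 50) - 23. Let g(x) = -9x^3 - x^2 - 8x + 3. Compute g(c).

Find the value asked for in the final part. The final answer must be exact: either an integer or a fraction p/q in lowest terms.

Stage 1: remainder = value at the root: -6*(16)^2 - 1*(16)^1 - 5 = (-1536) + (-16) + (-5) = -1557; answer -1557
Stage 2: A1 = -1557; r = 6; total draws C(14,6) = 3003; favorable C(8,6) = 28; P = 4/429; answer 4/429
Stage 3: A2 = 4/429; threaded value p + q = 433; d = 20244; 20244 = 2^2 * 3 * 7 * 241; number of divisors = (2+1) * (1+1) * (1+1) * (1+1) = 24; answer 24
Stage 4: A3 = 24; c = 1; -9*(1)^3 - 1*(1)^2 - 8*(1)^1 + 3 = (-9) + (-1) + (-8) + (3) = -15; answer -15

-15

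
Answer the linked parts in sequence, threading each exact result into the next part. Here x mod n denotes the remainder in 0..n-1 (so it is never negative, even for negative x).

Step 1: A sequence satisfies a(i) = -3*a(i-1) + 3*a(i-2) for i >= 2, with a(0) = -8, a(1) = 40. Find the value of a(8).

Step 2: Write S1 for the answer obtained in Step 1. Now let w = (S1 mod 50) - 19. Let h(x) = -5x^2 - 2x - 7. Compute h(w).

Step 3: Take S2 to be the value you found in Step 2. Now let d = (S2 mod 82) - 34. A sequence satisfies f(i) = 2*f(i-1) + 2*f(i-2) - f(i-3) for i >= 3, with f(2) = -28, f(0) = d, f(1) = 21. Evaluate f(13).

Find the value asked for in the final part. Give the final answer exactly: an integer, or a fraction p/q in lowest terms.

Step 1: a(2) = -3*(40) + 3*(-8) = -144; iterating: a(2)=-144, a(3)=552, a(4)=-2088, a(5)=7920, a(6)=-30024, a(7)=113832, a(8)=-431568; answer -431568
Step 2: S1 = -431568; w = 13; -5*(13)^2 - 2*(13)^1 - 7 = (-845) + (-26) + (-7) = -878; answer -878
Step 3: S2 = -878; d = -10; f(3) = 2*(-28) + 2*(21) - 1*(-10) = -4; iterating: f(3)=-4, f(4)=-85, f(5)=-150, f(6)=-466, f(7)=-1147, f(8)=-3076, f(9)=-7980, f(10)=-20965, f(11)=-54814, f(12)=-143578, f(13)=-375819; answer -375819

-375819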